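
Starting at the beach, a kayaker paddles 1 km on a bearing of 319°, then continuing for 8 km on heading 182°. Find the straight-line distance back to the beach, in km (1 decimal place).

7.3 km

Leg 1 (319°, 1 km): east 1 sin 319° = -0.66, north 1 cos 319° = 0.75
Leg 2 (182°, 8 km): east 8 sin 182° = -0.28, north 8 cos 182° = -8.00
Net: -0.94 east, -7.24 north. Distance = √((-0.94)² + (-7.24)²) = 7.301 km.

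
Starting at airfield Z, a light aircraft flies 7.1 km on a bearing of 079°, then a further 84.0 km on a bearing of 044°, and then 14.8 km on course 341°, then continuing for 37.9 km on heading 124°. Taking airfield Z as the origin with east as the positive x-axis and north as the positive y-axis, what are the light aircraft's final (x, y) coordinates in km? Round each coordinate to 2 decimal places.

Leg 1 (079°, 7.1 km): east 7.1 sin 79° = 6.97, north 7.1 cos 79° = 1.35
Leg 2 (044°, 84.0 km): east 84.0 sin 44° = 58.35, north 84.0 cos 44° = 60.42
Leg 3 (341°, 14.8 km): east 14.8 sin 341° = -4.82, north 14.8 cos 341° = 13.99
Leg 4 (124°, 37.9 km): east 37.9 sin 124° = 31.42, north 37.9 cos 124° = -21.19
Summing: 91.92 km east, 54.58 km north → (91.92, 54.58).

(91.92, 54.58)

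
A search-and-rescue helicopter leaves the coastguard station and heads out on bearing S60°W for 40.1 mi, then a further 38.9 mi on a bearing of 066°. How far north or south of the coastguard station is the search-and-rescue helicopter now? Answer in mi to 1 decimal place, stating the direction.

4.2 mi south

Leg 1 (S60°W, 40.1 mi): east 40.1 sin 240° = -34.73, north 40.1 cos 240° = -20.05
Leg 2 (066°, 38.9 mi): east 38.9 sin 66° = 35.54, north 38.9 cos 66° = 15.82
Net north component: -4.23 mi.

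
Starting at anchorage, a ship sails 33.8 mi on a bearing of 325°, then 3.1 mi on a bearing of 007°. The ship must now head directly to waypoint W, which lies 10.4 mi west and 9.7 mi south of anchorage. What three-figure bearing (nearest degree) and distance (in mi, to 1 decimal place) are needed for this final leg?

168°, 41.4 mi

Leg 1 (325°, 33.8 mi): east 33.8 sin 325° = -19.39, north 33.8 cos 325° = 27.69
Leg 2 (007°, 3.1 mi): east 3.1 sin 7° = 0.38, north 3.1 cos 7° = 3.08
Current position: (-19.01, 30.76). Target: (-10.4, -9.7). Remaining: Δeast = 8.61, Δnorth = -40.46.
Bearing = atan2(8.61, -40.46) mod 360° = 167.99°; distance = √((8.61)² + (-40.46)²) = 41.370 mi.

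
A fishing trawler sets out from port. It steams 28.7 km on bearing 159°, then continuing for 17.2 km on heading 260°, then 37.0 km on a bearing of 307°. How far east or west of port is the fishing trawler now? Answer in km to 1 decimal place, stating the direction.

36.2 km west

Leg 1 (159°, 28.7 km): east 28.7 sin 159° = 10.29, north 28.7 cos 159° = -26.79
Leg 2 (260°, 17.2 km): east 17.2 sin 260° = -16.94, north 17.2 cos 260° = -2.99
Leg 3 (307°, 37.0 km): east 37.0 sin 307° = -29.55, north 37.0 cos 307° = 22.27
Net east component: -36.20 km.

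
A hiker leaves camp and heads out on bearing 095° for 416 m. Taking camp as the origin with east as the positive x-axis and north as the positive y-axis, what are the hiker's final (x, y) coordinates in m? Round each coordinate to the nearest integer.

Leg 1 (095°, 416 m): east 416 sin 95° = 414.42, north 416 cos 95° = -36.26
Summing: 414.42 m east, -36.26 m north → (414, -36).

(414, -36)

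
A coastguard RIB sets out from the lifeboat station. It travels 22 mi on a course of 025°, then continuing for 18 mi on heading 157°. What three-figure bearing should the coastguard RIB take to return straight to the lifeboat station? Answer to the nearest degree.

258°

Leg 1 (025°, 22 mi): east 22 sin 25° = 9.30, north 22 cos 25° = 19.94
Leg 2 (157°, 18 mi): east 18 sin 157° = 7.03, north 18 cos 157° = -16.57
Net displacement: 16.33 east, 3.37 north. Direction back to start is (-16.33, -3.37): bearing = atan2(-16.33, -3.37) mod 360° = 258.34° ≈ 258°.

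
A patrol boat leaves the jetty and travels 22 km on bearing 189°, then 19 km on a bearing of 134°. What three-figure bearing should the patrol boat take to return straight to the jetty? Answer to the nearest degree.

344°

Leg 1 (189°, 22 km): east 22 sin 189° = -3.44, north 22 cos 189° = -21.73
Leg 2 (134°, 19 km): east 19 sin 134° = 13.67, north 19 cos 134° = -13.20
Net displacement: 10.23 east, -34.93 north. Direction back to start is (-10.23, 34.93): bearing = atan2(-10.23, 34.93) mod 360° = 343.68° ≈ 344°.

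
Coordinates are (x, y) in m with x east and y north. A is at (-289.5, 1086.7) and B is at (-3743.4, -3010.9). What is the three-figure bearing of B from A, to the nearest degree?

Δeast = -3743.4 − -289.5 = -3453.90; Δnorth = -3010.9 − 1086.7 = -4097.60.
Bearing = atan2(Δeast, Δnorth) mod 360° = 220.13° ≈ 220°.

220°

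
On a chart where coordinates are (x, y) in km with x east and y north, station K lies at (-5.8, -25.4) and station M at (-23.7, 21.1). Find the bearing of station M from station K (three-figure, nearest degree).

Δeast = -23.7 − -5.8 = -17.90; Δnorth = 21.1 − -25.4 = 46.50.
Bearing = atan2(Δeast, Δnorth) mod 360° = 338.95° ≈ 339°.

339°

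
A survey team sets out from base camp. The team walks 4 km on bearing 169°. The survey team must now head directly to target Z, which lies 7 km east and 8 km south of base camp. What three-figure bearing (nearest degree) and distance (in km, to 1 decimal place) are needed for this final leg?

123°, 7.4 km

Leg 1 (169°, 4 km): east 4 sin 169° = 0.76, north 4 cos 169° = -3.93
Current position: (0.76, -3.93). Target: (7, -8). Remaining: Δeast = 6.24, Δnorth = -4.07.
Bearing = atan2(6.24, -4.07) mod 360° = 123.15°; distance = √((6.24)² + (-4.07)²) = 7.449 km.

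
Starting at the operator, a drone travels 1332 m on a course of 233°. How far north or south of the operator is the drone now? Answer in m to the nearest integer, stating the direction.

802 m south

Leg 1 (233°, 1332 m): east 1332 sin 233° = -1063.78, north 1332 cos 233° = -801.62
Net north component: -801.62 m.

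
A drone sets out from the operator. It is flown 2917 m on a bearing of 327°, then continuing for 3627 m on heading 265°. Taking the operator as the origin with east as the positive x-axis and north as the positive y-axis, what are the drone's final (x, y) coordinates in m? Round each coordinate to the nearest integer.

(-5202, 2130)

Leg 1 (327°, 2917 m): east 2917 sin 327° = -1588.71, north 2917 cos 327° = 2446.40
Leg 2 (265°, 3627 m): east 3627 sin 265° = -3613.20, north 3627 cos 265° = -316.11
Summing: -5201.91 m east, 2130.29 m north → (-5202, 2130).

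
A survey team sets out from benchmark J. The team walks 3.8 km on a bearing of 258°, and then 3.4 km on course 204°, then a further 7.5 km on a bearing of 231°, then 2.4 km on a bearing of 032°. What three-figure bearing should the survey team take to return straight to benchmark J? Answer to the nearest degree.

Leg 1 (258°, 3.8 km): east 3.8 sin 258° = -3.72, north 3.8 cos 258° = -0.79
Leg 2 (204°, 3.4 km): east 3.4 sin 204° = -1.38, north 3.4 cos 204° = -3.11
Leg 3 (231°, 7.5 km): east 7.5 sin 231° = -5.83, north 7.5 cos 231° = -4.72
Leg 4 (032°, 2.4 km): east 2.4 sin 32° = 1.27, north 2.4 cos 32° = 2.04
Net displacement: -9.66 east, -6.58 north. Direction back to start is (9.66, 6.58): bearing = atan2(9.66, 6.58) mod 360° = 55.73° ≈ 056°.

056°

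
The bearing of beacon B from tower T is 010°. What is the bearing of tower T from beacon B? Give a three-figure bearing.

190°

Back-bearing = 010° + 180° = 190°.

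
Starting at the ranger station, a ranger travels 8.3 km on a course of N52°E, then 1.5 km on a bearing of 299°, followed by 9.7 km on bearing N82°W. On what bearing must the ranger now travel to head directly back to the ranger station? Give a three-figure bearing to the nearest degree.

149°

Leg 1 (N52°E, 8.3 km): east 8.3 sin 52° = 6.54, north 8.3 cos 52° = 5.11
Leg 2 (299°, 1.5 km): east 1.5 sin 299° = -1.31, north 1.5 cos 299° = 0.73
Leg 3 (N82°W, 9.7 km): east 9.7 sin 278° = -9.61, north 9.7 cos 278° = 1.35
Net displacement: -4.38 east, 7.19 north. Direction back to start is (4.38, -7.19): bearing = atan2(4.38, -7.19) mod 360° = 148.66° ≈ 149°.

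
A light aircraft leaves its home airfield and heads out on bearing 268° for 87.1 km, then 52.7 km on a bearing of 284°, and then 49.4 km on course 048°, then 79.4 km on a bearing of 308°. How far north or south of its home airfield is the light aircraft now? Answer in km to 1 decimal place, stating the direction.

Leg 1 (268°, 87.1 km): east 87.1 sin 268° = -87.05, north 87.1 cos 268° = -3.04
Leg 2 (284°, 52.7 km): east 52.7 sin 284° = -51.13, north 52.7 cos 284° = 12.75
Leg 3 (048°, 49.4 km): east 49.4 sin 48° = 36.71, north 49.4 cos 48° = 33.06
Leg 4 (308°, 79.4 km): east 79.4 sin 308° = -62.57, north 79.4 cos 308° = 48.88
Net north component: 91.65 km.

91.6 km north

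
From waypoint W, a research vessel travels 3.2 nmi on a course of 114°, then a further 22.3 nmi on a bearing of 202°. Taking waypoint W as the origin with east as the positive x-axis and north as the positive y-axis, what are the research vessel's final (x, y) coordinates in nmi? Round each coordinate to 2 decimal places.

(-5.43, -21.98)

Leg 1 (114°, 3.2 nmi): east 3.2 sin 114° = 2.92, north 3.2 cos 114° = -1.30
Leg 2 (202°, 22.3 nmi): east 22.3 sin 202° = -8.35, north 22.3 cos 202° = -20.68
Summing: -5.43 nmi east, -21.98 nmi north → (-5.43, -21.98).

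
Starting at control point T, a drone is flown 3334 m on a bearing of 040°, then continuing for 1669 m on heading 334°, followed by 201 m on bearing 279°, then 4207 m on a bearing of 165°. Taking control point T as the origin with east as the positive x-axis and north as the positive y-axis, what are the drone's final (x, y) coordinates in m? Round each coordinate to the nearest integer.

(2302, 22)

Leg 1 (040°, 3334 m): east 3334 sin 40° = 2143.05, north 3334 cos 40° = 2553.99
Leg 2 (334°, 1669 m): east 1669 sin 334° = -731.64, north 1669 cos 334° = 1500.09
Leg 3 (279°, 201 m): east 201 sin 279° = -198.53, north 201 cos 279° = 31.44
Leg 4 (165°, 4207 m): east 4207 sin 165° = 1088.85, north 4207 cos 165° = -4063.65
Summing: 2301.74 m east, 21.87 m north → (2302, 22).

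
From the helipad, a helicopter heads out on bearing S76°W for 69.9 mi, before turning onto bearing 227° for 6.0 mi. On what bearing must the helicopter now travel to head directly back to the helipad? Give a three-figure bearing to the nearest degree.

074°

Leg 1 (S76°W, 69.9 mi): east 69.9 sin 256° = -67.82, north 69.9 cos 256° = -16.91
Leg 2 (227°, 6.0 mi): east 6.0 sin 227° = -4.39, north 6.0 cos 227° = -4.09
Net displacement: -72.21 east, -21.00 north. Direction back to start is (72.21, 21.00): bearing = atan2(72.21, 21.00) mod 360° = 73.78° ≈ 074°.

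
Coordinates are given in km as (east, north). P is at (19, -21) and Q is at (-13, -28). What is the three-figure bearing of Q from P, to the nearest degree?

258°

Δeast = -13 − 19 = -32.00; Δnorth = -28 − -21 = -7.00.
Bearing = atan2(Δeast, Δnorth) mod 360° = 257.66° ≈ 258°.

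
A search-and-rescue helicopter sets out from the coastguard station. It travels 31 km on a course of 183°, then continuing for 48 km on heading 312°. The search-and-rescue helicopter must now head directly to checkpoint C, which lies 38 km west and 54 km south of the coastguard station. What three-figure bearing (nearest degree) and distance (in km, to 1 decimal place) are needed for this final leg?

181°, 55.2 km

Leg 1 (183°, 31 km): east 31 sin 183° = -1.62, north 31 cos 183° = -30.96
Leg 2 (312°, 48 km): east 48 sin 312° = -35.67, north 48 cos 312° = 32.12
Current position: (-37.29, 1.16). Target: (-38, -54). Remaining: Δeast = -0.71, Δnorth = -55.16.
Bearing = atan2(-0.71, -55.16) mod 360° = 180.73°; distance = √((-0.71)² + (-55.16)²) = 55.165 km.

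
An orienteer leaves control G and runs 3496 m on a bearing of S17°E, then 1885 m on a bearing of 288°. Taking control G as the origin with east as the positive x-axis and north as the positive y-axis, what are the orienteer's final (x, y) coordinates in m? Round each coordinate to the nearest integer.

(-771, -2761)

Leg 1 (S17°E, 3496 m): east 3496 sin 163° = 1022.13, north 3496 cos 163° = -3343.24
Leg 2 (288°, 1885 m): east 1885 sin 288° = -1792.74, north 1885 cos 288° = 582.50
Summing: -770.61 m east, -2760.74 m north → (-771, -2761).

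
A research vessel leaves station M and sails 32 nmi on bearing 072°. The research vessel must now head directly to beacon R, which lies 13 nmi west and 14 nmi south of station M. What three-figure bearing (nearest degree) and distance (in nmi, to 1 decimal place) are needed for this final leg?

241°, 49.6 nmi

Leg 1 (072°, 32 nmi): east 32 sin 72° = 30.43, north 32 cos 72° = 9.89
Current position: (30.43, 9.89). Target: (-13, -14). Remaining: Δeast = -43.43, Δnorth = -23.89.
Bearing = atan2(-43.43, -23.89) mod 360° = 241.19°; distance = √((-43.43)² + (-23.89)²) = 49.570 nmi.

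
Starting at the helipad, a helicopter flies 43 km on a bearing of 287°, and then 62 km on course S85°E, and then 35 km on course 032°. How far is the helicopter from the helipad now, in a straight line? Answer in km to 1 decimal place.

Leg 1 (287°, 43 km): east 43 sin 287° = -41.12, north 43 cos 287° = 12.57
Leg 2 (S85°E, 62 km): east 62 sin 95° = 61.76, north 62 cos 95° = -5.40
Leg 3 (032°, 35 km): east 35 sin 32° = 18.55, north 35 cos 32° = 29.68
Net: 39.19 east, 36.85 north. Distance = √((39.19)² + (36.85)²) = 53.794 km.

53.8 km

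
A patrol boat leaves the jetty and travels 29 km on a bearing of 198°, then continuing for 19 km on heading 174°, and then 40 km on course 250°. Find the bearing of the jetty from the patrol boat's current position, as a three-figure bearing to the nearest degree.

Leg 1 (198°, 29 km): east 29 sin 198° = -8.96, north 29 cos 198° = -27.58
Leg 2 (174°, 19 km): east 19 sin 174° = 1.99, north 19 cos 174° = -18.90
Leg 3 (250°, 40 km): east 40 sin 250° = -37.59, north 40 cos 250° = -13.68
Net displacement: -44.56 east, -60.16 north. Direction back to start is (44.56, 60.16): bearing = atan2(44.56, 60.16) mod 360° = 36.53° ≈ 037°.

037°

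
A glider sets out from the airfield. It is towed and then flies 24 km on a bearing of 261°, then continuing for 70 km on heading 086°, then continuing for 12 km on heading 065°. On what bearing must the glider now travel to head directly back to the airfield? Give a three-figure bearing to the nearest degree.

264°

Leg 1 (261°, 24 km): east 24 sin 261° = -23.70, north 24 cos 261° = -3.75
Leg 2 (086°, 70 km): east 70 sin 86° = 69.83, north 70 cos 86° = 4.88
Leg 3 (065°, 12 km): east 12 sin 65° = 10.88, north 12 cos 65° = 5.07
Net displacement: 57.00 east, 6.20 north. Direction back to start is (-57.00, -6.20): bearing = atan2(-57.00, -6.20) mod 360° = 263.79° ≈ 264°.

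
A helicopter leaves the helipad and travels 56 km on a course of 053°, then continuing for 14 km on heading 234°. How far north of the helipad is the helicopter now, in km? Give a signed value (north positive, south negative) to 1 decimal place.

25.5 km

Leg 1 (053°, 56 km): east 56 sin 53° = 44.72, north 56 cos 53° = 33.70
Leg 2 (234°, 14 km): east 14 sin 234° = -11.33, north 14 cos 234° = -8.23
Net north component: 25.47 km.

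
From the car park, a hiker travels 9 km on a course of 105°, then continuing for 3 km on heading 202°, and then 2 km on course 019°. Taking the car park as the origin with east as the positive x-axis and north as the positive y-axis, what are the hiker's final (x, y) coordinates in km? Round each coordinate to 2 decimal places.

(8.22, -3.22)

Leg 1 (105°, 9 km): east 9 sin 105° = 8.69, north 9 cos 105° = -2.33
Leg 2 (202°, 3 km): east 3 sin 202° = -1.12, north 3 cos 202° = -2.78
Leg 3 (019°, 2 km): east 2 sin 19° = 0.65, north 2 cos 19° = 1.89
Summing: 8.22 km east, -3.22 km north → (8.22, -3.22).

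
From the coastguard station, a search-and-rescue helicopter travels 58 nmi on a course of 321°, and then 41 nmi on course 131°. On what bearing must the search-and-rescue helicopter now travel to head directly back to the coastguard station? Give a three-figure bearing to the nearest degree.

Leg 1 (321°, 58 nmi): east 58 sin 321° = -36.50, north 58 cos 321° = 45.07
Leg 2 (131°, 41 nmi): east 41 sin 131° = 30.94, north 41 cos 131° = -26.90
Net displacement: -5.56 east, 18.18 north. Direction back to start is (5.56, -18.18): bearing = atan2(5.56, -18.18) mod 360° = 163.00° ≈ 163°.

163°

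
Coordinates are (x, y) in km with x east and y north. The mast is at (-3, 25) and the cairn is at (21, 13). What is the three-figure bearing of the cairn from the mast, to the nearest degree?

117°

Δeast = 21 − -3 = 24.00; Δnorth = 13 − 25 = -12.00.
Bearing = atan2(Δeast, Δnorth) mod 360° = 116.57° ≈ 117°.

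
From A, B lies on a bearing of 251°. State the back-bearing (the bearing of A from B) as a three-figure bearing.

071°

Back-bearing = 251° − 180° = 071°.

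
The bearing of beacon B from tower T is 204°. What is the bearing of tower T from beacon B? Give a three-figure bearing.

024°

Back-bearing = 204° − 180° = 024°.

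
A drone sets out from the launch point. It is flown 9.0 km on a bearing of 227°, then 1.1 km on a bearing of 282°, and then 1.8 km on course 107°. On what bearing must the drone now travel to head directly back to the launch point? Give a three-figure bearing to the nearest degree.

043°

Leg 1 (227°, 9.0 km): east 9.0 sin 227° = -6.58, north 9.0 cos 227° = -6.14
Leg 2 (282°, 1.1 km): east 1.1 sin 282° = -1.08, north 1.1 cos 282° = 0.23
Leg 3 (107°, 1.8 km): east 1.8 sin 107° = 1.72, north 1.8 cos 107° = -0.53
Net displacement: -5.94 east, -6.44 north. Direction back to start is (5.94, 6.44): bearing = atan2(5.94, 6.44) mod 360° = 42.69° ≈ 043°.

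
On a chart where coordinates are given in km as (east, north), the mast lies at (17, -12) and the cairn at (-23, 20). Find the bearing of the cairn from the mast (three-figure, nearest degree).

309°

Δeast = -23 − 17 = -40.00; Δnorth = 20 − -12 = 32.00.
Bearing = atan2(Δeast, Δnorth) mod 360° = 308.66° ≈ 309°.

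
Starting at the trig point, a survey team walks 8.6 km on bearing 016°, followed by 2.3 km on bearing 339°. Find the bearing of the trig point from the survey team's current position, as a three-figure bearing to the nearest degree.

Leg 1 (016°, 8.6 km): east 8.6 sin 16° = 2.37, north 8.6 cos 16° = 8.27
Leg 2 (339°, 2.3 km): east 2.3 sin 339° = -0.82, north 2.3 cos 339° = 2.15
Net displacement: 1.55 east, 10.41 north. Direction back to start is (-1.55, -10.41): bearing = atan2(-1.55, -10.41) mod 360° = 188.45° ≈ 188°.

188°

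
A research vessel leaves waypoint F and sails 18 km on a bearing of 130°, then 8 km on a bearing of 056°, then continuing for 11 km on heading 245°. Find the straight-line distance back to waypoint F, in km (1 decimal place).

Leg 1 (130°, 18 km): east 18 sin 130° = 13.79, north 18 cos 130° = -11.57
Leg 2 (056°, 8 km): east 8 sin 56° = 6.63, north 8 cos 56° = 4.47
Leg 3 (245°, 11 km): east 11 sin 245° = -9.97, north 11 cos 245° = -4.65
Net: 10.45 east, -11.75 north. Distance = √((10.45)² + (-11.75)²) = 15.722 km.

15.7 km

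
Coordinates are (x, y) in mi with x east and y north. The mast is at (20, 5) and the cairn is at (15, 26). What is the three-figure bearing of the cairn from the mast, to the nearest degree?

347°

Δeast = 15 − 20 = -5.00; Δnorth = 26 − 5 = 21.00.
Bearing = atan2(Δeast, Δnorth) mod 360° = 346.61° ≈ 347°.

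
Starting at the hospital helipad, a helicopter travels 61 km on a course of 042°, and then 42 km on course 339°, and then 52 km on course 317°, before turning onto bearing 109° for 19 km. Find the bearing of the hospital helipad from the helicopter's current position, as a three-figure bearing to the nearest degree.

184°

Leg 1 (042°, 61 km): east 61 sin 42° = 40.82, north 61 cos 42° = 45.33
Leg 2 (339°, 42 km): east 42 sin 339° = -15.05, north 42 cos 339° = 39.21
Leg 3 (317°, 52 km): east 52 sin 317° = -35.46, north 52 cos 317° = 38.03
Leg 4 (109°, 19 km): east 19 sin 109° = 17.96, north 19 cos 109° = -6.19
Net displacement: 8.27 east, 116.39 north. Direction back to start is (-8.27, -116.39): bearing = atan2(-8.27, -116.39) mod 360° = 184.06° ≈ 184°.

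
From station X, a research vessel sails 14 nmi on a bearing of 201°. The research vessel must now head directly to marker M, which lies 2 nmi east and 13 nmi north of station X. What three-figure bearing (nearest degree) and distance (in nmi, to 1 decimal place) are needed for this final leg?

015°, 27.0 nmi

Leg 1 (201°, 14 nmi): east 14 sin 201° = -5.02, north 14 cos 201° = -13.07
Current position: (-5.02, -13.07). Target: (2, 13). Remaining: Δeast = 7.02, Δnorth = 26.07.
Bearing = atan2(7.02, 26.07) mod 360° = 15.06°; distance = √((7.02)² + (26.07)²) = 26.998 nmi.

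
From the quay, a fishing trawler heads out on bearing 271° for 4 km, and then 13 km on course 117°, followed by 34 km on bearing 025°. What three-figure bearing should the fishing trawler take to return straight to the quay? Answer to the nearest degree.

221°

Leg 1 (271°, 4 km): east 4 sin 271° = -4.00, north 4 cos 271° = 0.07
Leg 2 (117°, 13 km): east 13 sin 117° = 11.58, north 13 cos 117° = -5.90
Leg 3 (025°, 34 km): east 34 sin 25° = 14.37, north 34 cos 25° = 30.81
Net displacement: 21.95 east, 24.98 north. Direction back to start is (-21.95, -24.98): bearing = atan2(-21.95, -24.98) mod 360° = 221.31° ≈ 221°.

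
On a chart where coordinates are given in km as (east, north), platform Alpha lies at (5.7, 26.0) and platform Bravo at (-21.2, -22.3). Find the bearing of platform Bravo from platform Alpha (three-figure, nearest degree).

Δeast = -21.2 − 5.7 = -26.90; Δnorth = -22.3 − 26.0 = -48.30.
Bearing = atan2(Δeast, Δnorth) mod 360° = 209.12° ≈ 209°.

209°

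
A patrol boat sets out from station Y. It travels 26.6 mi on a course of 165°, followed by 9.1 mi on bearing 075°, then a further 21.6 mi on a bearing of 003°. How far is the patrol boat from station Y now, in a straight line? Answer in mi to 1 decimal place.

16.9 mi

Leg 1 (165°, 26.6 mi): east 26.6 sin 165° = 6.88, north 26.6 cos 165° = -25.69
Leg 2 (075°, 9.1 mi): east 9.1 sin 75° = 8.79, north 9.1 cos 75° = 2.36
Leg 3 (003°, 21.6 mi): east 21.6 sin 3° = 1.13, north 21.6 cos 3° = 21.57
Net: 16.80 east, -1.77 north. Distance = √((16.80)² + (-1.77)²) = 16.898 mi.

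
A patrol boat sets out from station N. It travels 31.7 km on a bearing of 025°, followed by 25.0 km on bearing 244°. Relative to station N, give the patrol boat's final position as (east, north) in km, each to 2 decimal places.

Leg 1 (025°, 31.7 km): east 31.7 sin 25° = 13.40, north 31.7 cos 25° = 28.73
Leg 2 (244°, 25.0 km): east 25.0 sin 244° = -22.47, north 25.0 cos 244° = -10.96
Summing: -9.07 km east, 17.77 km north → (-9.07, 17.77).

(-9.07, 17.77)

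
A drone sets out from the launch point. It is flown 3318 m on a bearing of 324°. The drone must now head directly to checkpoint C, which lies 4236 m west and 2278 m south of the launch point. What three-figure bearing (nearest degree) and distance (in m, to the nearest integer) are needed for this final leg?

205°, 5463 m

Leg 1 (324°, 3318 m): east 3318 sin 324° = -1950.27, north 3318 cos 324° = 2684.32
Current position: (-1950.27, 2684.32). Target: (-4236, -2278). Remaining: Δeast = -2285.73, Δnorth = -4962.32.
Bearing = atan2(-2285.73, -4962.32) mod 360° = 204.73°; distance = √((-2285.73)² + (-4962.32)²) = 5463.438 m.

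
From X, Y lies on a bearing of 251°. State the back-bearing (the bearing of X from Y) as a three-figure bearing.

Back-bearing = 251° − 180° = 071°.

071°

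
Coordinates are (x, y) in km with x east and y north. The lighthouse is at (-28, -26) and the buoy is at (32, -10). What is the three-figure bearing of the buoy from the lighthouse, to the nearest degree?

Δeast = 32 − -28 = 60.00; Δnorth = -10 − -26 = 16.00.
Bearing = atan2(Δeast, Δnorth) mod 360° = 75.07° ≈ 075°.

075°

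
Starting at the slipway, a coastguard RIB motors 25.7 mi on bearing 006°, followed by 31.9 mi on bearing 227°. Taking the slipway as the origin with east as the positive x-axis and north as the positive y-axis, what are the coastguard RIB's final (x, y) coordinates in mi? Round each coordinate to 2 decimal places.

(-20.64, 3.80)

Leg 1 (006°, 25.7 mi): east 25.7 sin 6° = 2.69, north 25.7 cos 6° = 25.56
Leg 2 (227°, 31.9 mi): east 31.9 sin 227° = -23.33, north 31.9 cos 227° = -21.76
Summing: -20.64 mi east, 3.80 mi north → (-20.64, 3.80).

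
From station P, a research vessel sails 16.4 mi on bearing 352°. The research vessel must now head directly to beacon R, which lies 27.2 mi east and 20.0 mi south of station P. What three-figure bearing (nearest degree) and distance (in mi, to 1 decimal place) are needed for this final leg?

141°, 46.7 mi

Leg 1 (352°, 16.4 mi): east 16.4 sin 352° = -2.28, north 16.4 cos 352° = 16.24
Current position: (-2.28, 16.24). Target: (27.2, -20.0). Remaining: Δeast = 29.48, Δnorth = -36.24.
Bearing = atan2(29.48, -36.24) mod 360° = 140.87°; distance = √((29.48)² + (-36.24)²) = 46.718 mi.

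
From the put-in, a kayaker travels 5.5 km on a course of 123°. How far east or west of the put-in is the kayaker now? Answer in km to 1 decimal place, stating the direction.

Leg 1 (123°, 5.5 km): east 5.5 sin 123° = 4.61, north 5.5 cos 123° = -3.00
Net east component: 4.61 km.

4.6 km east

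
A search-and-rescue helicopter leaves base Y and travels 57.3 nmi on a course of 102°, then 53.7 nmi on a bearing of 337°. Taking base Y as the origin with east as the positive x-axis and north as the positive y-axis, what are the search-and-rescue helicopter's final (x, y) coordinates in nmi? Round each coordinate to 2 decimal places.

Leg 1 (102°, 57.3 nmi): east 57.3 sin 102° = 56.05, north 57.3 cos 102° = -11.91
Leg 2 (337°, 53.7 nmi): east 53.7 sin 337° = -20.98, north 53.7 cos 337° = 49.43
Summing: 35.07 nmi east, 37.52 nmi north → (35.07, 37.52).

(35.07, 37.52)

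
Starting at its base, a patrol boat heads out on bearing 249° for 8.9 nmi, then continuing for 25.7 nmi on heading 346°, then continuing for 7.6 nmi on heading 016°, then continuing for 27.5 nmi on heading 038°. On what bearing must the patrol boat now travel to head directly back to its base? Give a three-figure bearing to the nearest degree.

Leg 1 (249°, 8.9 nmi): east 8.9 sin 249° = -8.31, north 8.9 cos 249° = -3.19
Leg 2 (346°, 25.7 nmi): east 25.7 sin 346° = -6.22, north 25.7 cos 346° = 24.94
Leg 3 (016°, 7.6 nmi): east 7.6 sin 16° = 2.09, north 7.6 cos 16° = 7.31
Leg 4 (038°, 27.5 nmi): east 27.5 sin 38° = 16.93, north 27.5 cos 38° = 21.67
Net displacement: 4.50 east, 50.72 north. Direction back to start is (-4.50, -50.72): bearing = atan2(-4.50, -50.72) mod 360° = 185.07° ≈ 185°.

185°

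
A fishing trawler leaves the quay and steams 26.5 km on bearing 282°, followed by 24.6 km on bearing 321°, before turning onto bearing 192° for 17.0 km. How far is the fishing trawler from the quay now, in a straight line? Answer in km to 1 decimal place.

45.6 km

Leg 1 (282°, 26.5 km): east 26.5 sin 282° = -25.92, north 26.5 cos 282° = 5.51
Leg 2 (321°, 24.6 km): east 24.6 sin 321° = -15.48, north 24.6 cos 321° = 19.12
Leg 3 (192°, 17.0 km): east 17.0 sin 192° = -3.53, north 17.0 cos 192° = -16.63
Net: -44.94 east, 8.00 north. Distance = √((-44.94)² + (8.00)²) = 45.643 km.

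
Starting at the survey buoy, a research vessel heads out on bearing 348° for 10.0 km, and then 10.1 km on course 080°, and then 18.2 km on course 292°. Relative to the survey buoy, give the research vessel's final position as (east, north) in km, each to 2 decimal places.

(-9.01, 18.35)

Leg 1 (348°, 10.0 km): east 10.0 sin 348° = -2.08, north 10.0 cos 348° = 9.78
Leg 2 (080°, 10.1 km): east 10.1 sin 80° = 9.95, north 10.1 cos 80° = 1.75
Leg 3 (292°, 18.2 km): east 18.2 sin 292° = -16.87, north 18.2 cos 292° = 6.82
Summing: -9.01 km east, 18.35 km north → (-9.01, 18.35).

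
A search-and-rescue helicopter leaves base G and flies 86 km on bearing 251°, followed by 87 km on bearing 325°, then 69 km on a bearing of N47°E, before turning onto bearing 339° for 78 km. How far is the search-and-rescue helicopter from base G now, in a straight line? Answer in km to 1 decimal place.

196.0 km

Leg 1 (251°, 86 km): east 86 sin 251° = -81.31, north 86 cos 251° = -28.00
Leg 2 (325°, 87 km): east 87 sin 325° = -49.90, north 87 cos 325° = 71.27
Leg 3 (N47°E, 69 km): east 69 sin 47° = 50.46, north 69 cos 47° = 47.06
Leg 4 (339°, 78 km): east 78 sin 339° = -27.95, north 78 cos 339° = 72.82
Net: -108.71 east, 163.14 north. Distance = √((-108.71)² + (163.14)²) = 196.043 km.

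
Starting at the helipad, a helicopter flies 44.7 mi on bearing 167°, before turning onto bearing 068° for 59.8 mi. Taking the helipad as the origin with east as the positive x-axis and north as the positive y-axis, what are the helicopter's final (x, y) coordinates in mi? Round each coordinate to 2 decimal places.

Leg 1 (167°, 44.7 mi): east 44.7 sin 167° = 10.06, north 44.7 cos 167° = -43.55
Leg 2 (068°, 59.8 mi): east 59.8 sin 68° = 55.45, north 59.8 cos 68° = 22.40
Summing: 65.50 mi east, -21.15 mi north → (65.50, -21.15).

(65.50, -21.15)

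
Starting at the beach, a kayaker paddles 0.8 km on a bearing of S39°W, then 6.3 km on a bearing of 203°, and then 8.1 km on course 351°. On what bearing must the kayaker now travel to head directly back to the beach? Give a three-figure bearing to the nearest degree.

Leg 1 (S39°W, 0.8 km): east 0.8 sin 219° = -0.50, north 0.8 cos 219° = -0.62
Leg 2 (203°, 6.3 km): east 6.3 sin 203° = -2.46, north 6.3 cos 203° = -5.80
Leg 3 (351°, 8.1 km): east 8.1 sin 351° = -1.27, north 8.1 cos 351° = 8.00
Net displacement: -4.23 east, 1.58 north. Direction back to start is (4.23, -1.58): bearing = atan2(4.23, -1.58) mod 360° = 110.46° ≈ 110°.

110°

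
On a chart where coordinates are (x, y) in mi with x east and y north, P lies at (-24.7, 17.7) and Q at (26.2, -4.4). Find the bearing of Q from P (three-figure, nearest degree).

Δeast = 26.2 − -24.7 = 50.90; Δnorth = -4.4 − 17.7 = -22.10.
Bearing = atan2(Δeast, Δnorth) mod 360° = 113.47° ≈ 113°.

113°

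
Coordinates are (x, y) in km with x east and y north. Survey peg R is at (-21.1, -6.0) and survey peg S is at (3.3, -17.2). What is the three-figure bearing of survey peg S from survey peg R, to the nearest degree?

Δeast = 3.3 − -21.1 = 24.40; Δnorth = -17.2 − -6.0 = -11.20.
Bearing = atan2(Δeast, Δnorth) mod 360° = 114.66° ≈ 115°.

115°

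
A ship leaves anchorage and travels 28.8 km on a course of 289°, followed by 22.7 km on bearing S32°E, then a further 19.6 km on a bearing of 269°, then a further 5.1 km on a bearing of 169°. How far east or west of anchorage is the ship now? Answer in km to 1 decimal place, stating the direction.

Leg 1 (289°, 28.8 km): east 28.8 sin 289° = -27.23, north 28.8 cos 289° = 9.38
Leg 2 (S32°E, 22.7 km): east 22.7 sin 148° = 12.03, north 22.7 cos 148° = -19.25
Leg 3 (269°, 19.6 km): east 19.6 sin 269° = -19.60, north 19.6 cos 269° = -0.34
Leg 4 (169°, 5.1 km): east 5.1 sin 169° = 0.97, north 5.1 cos 169° = -5.01
Net east component: -33.83 km.

33.8 km west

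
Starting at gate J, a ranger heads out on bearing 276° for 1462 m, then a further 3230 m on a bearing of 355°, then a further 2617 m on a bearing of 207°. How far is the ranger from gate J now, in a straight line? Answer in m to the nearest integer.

3103 m

Leg 1 (276°, 1462 m): east 1462 sin 276° = -1453.99, north 1462 cos 276° = 152.82
Leg 2 (355°, 3230 m): east 3230 sin 355° = -281.51, north 3230 cos 355° = 3217.71
Leg 3 (207°, 2617 m): east 2617 sin 207° = -1188.09, north 2617 cos 207° = -2331.76
Net: -2923.60 east, 1038.77 north. Distance = √((-2923.60)² + (1038.77)²) = 3102.653 m.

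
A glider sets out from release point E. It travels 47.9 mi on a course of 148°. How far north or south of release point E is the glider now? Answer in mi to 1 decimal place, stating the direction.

Leg 1 (148°, 47.9 mi): east 47.9 sin 148° = 25.38, north 47.9 cos 148° = -40.62
Net north component: -40.62 mi.

40.6 mi south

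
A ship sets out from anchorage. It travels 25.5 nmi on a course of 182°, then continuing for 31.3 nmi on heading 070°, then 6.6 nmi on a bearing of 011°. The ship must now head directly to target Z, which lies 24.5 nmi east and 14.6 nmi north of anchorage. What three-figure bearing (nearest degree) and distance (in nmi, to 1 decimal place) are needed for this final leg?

Leg 1 (182°, 25.5 nmi): east 25.5 sin 182° = -0.89, north 25.5 cos 182° = -25.48
Leg 2 (070°, 31.3 nmi): east 31.3 sin 70° = 29.41, north 31.3 cos 70° = 10.71
Leg 3 (011°, 6.6 nmi): east 6.6 sin 11° = 1.26, north 6.6 cos 11° = 6.48
Current position: (29.78, -8.30). Target: (24.5, 14.6). Remaining: Δeast = -5.28, Δnorth = 22.90.
Bearing = atan2(-5.28, 22.90) mod 360° = 347.01°; distance = √((-5.28)² + (22.90)²) = 23.502 nmi.

347°, 23.5 nmi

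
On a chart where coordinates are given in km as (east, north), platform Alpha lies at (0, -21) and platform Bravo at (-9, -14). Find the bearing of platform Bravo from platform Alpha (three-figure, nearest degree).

Δeast = -9 − 0 = -9.00; Δnorth = -14 − -21 = 7.00.
Bearing = atan2(Δeast, Δnorth) mod 360° = 307.87° ≈ 308°.

308°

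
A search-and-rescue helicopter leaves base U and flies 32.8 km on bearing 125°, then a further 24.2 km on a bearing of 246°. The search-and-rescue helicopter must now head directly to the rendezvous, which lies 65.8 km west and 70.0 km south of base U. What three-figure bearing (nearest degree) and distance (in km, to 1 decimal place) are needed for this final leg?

240°, 81.8 km

Leg 1 (125°, 32.8 km): east 32.8 sin 125° = 26.87, north 32.8 cos 125° = -18.81
Leg 2 (246°, 24.2 km): east 24.2 sin 246° = -22.11, north 24.2 cos 246° = -9.84
Current position: (4.76, -28.66). Target: (-65.8, -70.0). Remaining: Δeast = -70.56, Δnorth = -41.34.
Bearing = atan2(-70.56, -41.34) mod 360° = 239.63°; distance = √((-70.56)² + (-41.34)²) = 81.781 km.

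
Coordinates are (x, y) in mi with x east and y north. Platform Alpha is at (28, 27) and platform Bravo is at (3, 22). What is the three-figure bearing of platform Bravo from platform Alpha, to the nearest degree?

Δeast = 3 − 28 = -25.00; Δnorth = 22 − 27 = -5.00.
Bearing = atan2(Δeast, Δnorth) mod 360° = 258.69° ≈ 259°.

259°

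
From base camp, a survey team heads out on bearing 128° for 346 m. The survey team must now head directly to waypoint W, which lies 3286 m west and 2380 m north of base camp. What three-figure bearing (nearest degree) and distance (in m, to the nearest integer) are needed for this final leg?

306°, 4403 m

Leg 1 (128°, 346 m): east 346 sin 128° = 272.65, north 346 cos 128° = -213.02
Current position: (272.65, -213.02). Target: (-3286, 2380). Remaining: Δeast = -3558.65, Δnorth = 2593.02.
Bearing = atan2(-3558.65, 2593.02) mod 360° = 306.08°; distance = √((-3558.65)² + (2593.02)²) = 4403.152 m.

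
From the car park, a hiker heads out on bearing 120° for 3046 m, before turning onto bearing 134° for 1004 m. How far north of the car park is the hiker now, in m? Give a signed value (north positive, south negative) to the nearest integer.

-2220 m

Leg 1 (120°, 3046 m): east 3046 sin 120° = 2637.91, north 3046 cos 120° = -1523.00
Leg 2 (134°, 1004 m): east 1004 sin 134° = 722.22, north 1004 cos 134° = -697.44
Net north component: -2220.44 m.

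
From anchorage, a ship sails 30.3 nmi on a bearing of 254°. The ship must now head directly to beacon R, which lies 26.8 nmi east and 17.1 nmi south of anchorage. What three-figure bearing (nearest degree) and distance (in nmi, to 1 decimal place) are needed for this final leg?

099°, 56.6 nmi

Leg 1 (254°, 30.3 nmi): east 30.3 sin 254° = -29.13, north 30.3 cos 254° = -8.35
Current position: (-29.13, -8.35). Target: (26.8, -17.1). Remaining: Δeast = 55.93, Δnorth = -8.75.
Bearing = atan2(55.93, -8.75) mod 360° = 98.89°; distance = √((55.93)² + (-8.75)²) = 56.606 nmi.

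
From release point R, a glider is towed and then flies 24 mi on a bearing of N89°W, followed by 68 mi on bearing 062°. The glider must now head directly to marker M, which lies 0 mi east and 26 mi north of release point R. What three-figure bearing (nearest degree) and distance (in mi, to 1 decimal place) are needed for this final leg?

260°, 36.6 mi

Leg 1 (N89°W, 24 mi): east 24 sin 271° = -24.00, north 24 cos 271° = 0.42
Leg 2 (062°, 68 mi): east 68 sin 62° = 60.04, north 68 cos 62° = 31.92
Current position: (36.04, 32.34). Target: (0, 26). Remaining: Δeast = -36.04, Δnorth = -6.34.
Bearing = atan2(-36.04, -6.34) mod 360° = 260.02°; distance = √((-36.04)² + (-6.34)²) = 36.598 mi.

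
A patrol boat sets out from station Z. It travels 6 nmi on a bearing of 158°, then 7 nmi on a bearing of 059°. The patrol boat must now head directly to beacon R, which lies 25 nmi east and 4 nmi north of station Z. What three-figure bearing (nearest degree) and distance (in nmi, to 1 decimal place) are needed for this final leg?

Leg 1 (158°, 6 nmi): east 6 sin 158° = 2.25, north 6 cos 158° = -5.56
Leg 2 (059°, 7 nmi): east 7 sin 59° = 6.00, north 7 cos 59° = 3.61
Current position: (8.25, -1.96). Target: (25, 4). Remaining: Δeast = 16.75, Δnorth = 5.96.
Bearing = atan2(16.75, 5.96) mod 360° = 70.42°; distance = √((16.75)² + (5.96)²) = 17.780 nmi.

070°, 17.8 nmi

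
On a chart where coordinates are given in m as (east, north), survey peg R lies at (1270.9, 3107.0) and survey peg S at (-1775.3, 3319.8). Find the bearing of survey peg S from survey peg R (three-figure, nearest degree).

Δeast = -1775.3 − 1270.9 = -3046.20; Δnorth = 3319.8 − 3107.0 = 212.80.
Bearing = atan2(Δeast, Δnorth) mod 360° = 274.00° ≈ 274°.

274°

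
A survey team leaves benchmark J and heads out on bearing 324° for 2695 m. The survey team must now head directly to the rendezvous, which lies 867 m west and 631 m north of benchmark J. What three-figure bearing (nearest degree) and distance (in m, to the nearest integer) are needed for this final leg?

155°, 1707 m

Leg 1 (324°, 2695 m): east 2695 sin 324° = -1584.08, north 2695 cos 324° = 2180.30
Current position: (-1584.08, 2180.30). Target: (-867, 631). Remaining: Δeast = 717.08, Δnorth = -1549.30.
Bearing = atan2(717.08, -1549.30) mod 360° = 155.16°; distance = √((717.08)² + (-1549.30)²) = 1707.202 m.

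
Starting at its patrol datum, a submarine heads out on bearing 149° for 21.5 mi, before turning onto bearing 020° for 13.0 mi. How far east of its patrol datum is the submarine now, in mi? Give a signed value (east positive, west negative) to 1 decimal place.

Leg 1 (149°, 21.5 mi): east 21.5 sin 149° = 11.07, north 21.5 cos 149° = -18.43
Leg 2 (020°, 13.0 mi): east 13.0 sin 20° = 4.45, north 13.0 cos 20° = 12.22
Net east component: 15.52 mi.

15.5 mi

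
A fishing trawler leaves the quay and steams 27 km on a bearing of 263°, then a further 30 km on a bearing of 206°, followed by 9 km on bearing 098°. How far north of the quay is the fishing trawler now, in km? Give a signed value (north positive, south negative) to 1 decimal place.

-31.5 km

Leg 1 (263°, 27 km): east 27 sin 263° = -26.80, north 27 cos 263° = -3.29
Leg 2 (206°, 30 km): east 30 sin 206° = -13.15, north 30 cos 206° = -26.96
Leg 3 (098°, 9 km): east 9 sin 98° = 8.91, north 9 cos 98° = -1.25
Net north component: -31.51 km.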